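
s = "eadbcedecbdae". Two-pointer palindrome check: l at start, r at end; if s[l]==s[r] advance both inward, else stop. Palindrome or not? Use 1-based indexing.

palindrome

l=1 r=13: 'e'=='e', l++,r--
l=2 r=12: 'a'=='a', l++,r--
l=3 r=11: 'd'=='d', l++,r--
l=4 r=10: 'b'=='b', l++,r--
l=5 r=9: 'c'=='c', l++,r--
l=6 r=8: 'e'=='e', l++,r--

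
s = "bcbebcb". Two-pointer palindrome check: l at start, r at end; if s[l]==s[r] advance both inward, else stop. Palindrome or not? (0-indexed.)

palindrome

l=0 r=6: 'b'=='b', l++,r--
l=1 r=5: 'c'=='c', l++,r--
l=2 r=4: 'b'=='b', l++,r--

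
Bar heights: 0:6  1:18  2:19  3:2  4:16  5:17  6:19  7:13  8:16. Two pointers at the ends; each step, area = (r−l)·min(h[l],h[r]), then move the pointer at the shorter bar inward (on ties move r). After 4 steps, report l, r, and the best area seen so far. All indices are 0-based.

[0,8] min(6,16)*8=48 best=48 * → l++
[1,8] min(18,16)*7=112 best=112 * → r--
[1,7] min(18,13)*6=78 best=112 → r--
[1,6] min(18,19)*5=90 best=112 → l++

l=2, r=6, best area=112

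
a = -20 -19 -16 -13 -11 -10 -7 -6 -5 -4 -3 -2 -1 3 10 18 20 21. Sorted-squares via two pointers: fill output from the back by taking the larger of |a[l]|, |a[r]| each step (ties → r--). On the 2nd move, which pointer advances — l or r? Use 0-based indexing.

[0,17] |-20|<=|21| out[17]=441 → r--
[0,16] |-20|<=|20| out[16]=400 → r--

r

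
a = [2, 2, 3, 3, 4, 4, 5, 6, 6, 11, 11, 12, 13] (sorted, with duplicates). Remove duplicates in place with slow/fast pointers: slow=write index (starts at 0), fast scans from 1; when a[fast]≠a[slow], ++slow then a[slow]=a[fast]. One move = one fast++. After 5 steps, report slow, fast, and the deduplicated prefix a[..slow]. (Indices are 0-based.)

slow=0 fast=1: a[fast]=2=a[slow] dup, fast++
slow=0 fast=2: a[fast]=3≠a[slow]=2 write a[1]=3, slow++,fast++
slow=1 fast=3: a[fast]=3=a[slow] dup, fast++
slow=1 fast=4: a[fast]=4≠a[slow]=3 write a[2]=4, slow++,fast++
slow=2 fast=5: a[fast]=4=a[slow] dup, fast++

slow=2, fast=6, prefix=[2, 3, 4]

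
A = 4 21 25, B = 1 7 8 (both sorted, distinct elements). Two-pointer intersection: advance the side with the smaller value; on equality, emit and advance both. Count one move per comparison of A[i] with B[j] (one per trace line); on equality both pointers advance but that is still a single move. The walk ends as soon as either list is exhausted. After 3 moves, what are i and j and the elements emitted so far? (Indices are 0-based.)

i=0 j=0: 4>1, j++
i=0 j=1: 4<7, i++
i=1 j=1: 21>7, j++

i=1, j=2, emitted=[]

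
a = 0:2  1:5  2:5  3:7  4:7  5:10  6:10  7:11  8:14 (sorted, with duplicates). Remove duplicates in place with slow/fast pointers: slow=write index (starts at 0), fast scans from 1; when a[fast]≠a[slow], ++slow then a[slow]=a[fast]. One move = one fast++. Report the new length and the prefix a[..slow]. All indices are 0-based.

slow=0 fast=1: a[fast]=5≠a[slow]=2 write a[1]=5, slow++,fast++
slow=1 fast=2: a[fast]=5=a[slow] dup, fast++
slow=1 fast=3: a[fast]=7≠a[slow]=5 write a[2]=7, slow++,fast++
slow=2 fast=4: a[fast]=7=a[slow] dup, fast++
slow=2 fast=5: a[fast]=10≠a[slow]=7 write a[3]=10, slow++,fast++
slow=3 fast=6: a[fast]=10=a[slow] dup, fast++
slow=3 fast=7: a[fast]=11≠a[slow]=10 write a[4]=11, slow++,fast++
slow=4 fast=8: a[fast]=14≠a[slow]=11 write a[5]=14, slow++,fast++

length 6; prefix = [2, 5, 7, 10, 11, 14]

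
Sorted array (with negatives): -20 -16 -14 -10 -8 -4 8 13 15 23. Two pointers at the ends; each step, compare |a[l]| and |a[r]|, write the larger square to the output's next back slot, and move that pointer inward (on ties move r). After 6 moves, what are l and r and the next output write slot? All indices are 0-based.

[0,9] |-20|<=|23| out[9]=529 → r--
[0,8] |-20|>|15| out[8]=400 → l++
[1,8] |-16|>|15| out[7]=256 → l++
[2,8] |-14|<=|15| out[6]=225 → r--
[2,7] |-14|>|13| out[5]=196 → l++
[3,7] |-10|<=|13| out[4]=169 → r--

l=3, r=6, next write slot=3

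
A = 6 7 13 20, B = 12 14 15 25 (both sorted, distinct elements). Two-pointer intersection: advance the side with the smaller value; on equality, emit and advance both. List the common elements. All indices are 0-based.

[i=0,j=0] 6<12 → i++
[i=1,j=0] 7<12 → i++
[i=2,j=0] 13>12 → j++
[i=2,j=1] 13<14 → i++
[i=3,j=1] 20>14 → j++
[i=3,j=2] 20>15 → j++
[i=3,j=3] 20<25 → i++

intersection = []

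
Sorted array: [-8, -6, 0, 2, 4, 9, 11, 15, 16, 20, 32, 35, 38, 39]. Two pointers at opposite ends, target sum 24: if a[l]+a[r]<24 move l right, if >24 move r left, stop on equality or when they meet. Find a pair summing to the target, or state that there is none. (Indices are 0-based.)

l=0 r=13: -8+39=31 >24, r--
l=0 r=12: -8+38=30 >24, r--
l=0 r=11: -8+35=27 >24, r--
l=0 r=10: -8+32=24, found

(-8, 32)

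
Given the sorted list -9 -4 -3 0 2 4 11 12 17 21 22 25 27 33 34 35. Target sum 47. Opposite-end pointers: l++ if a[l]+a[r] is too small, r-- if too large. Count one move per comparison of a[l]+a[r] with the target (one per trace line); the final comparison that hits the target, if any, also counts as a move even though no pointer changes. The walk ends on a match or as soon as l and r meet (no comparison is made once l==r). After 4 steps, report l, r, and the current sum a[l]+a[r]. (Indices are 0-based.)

l=4, r=15, sum=37

[0,15] -9+35=26 <47 → l++
[1,15] -4+35=31 <47 → l++
[2,15] -3+35=32 <47 → l++
[3,15] 0+35=35 <47 → l++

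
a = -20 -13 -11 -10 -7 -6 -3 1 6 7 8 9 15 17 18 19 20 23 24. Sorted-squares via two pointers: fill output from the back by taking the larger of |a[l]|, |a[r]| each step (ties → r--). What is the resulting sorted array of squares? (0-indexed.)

[1, 9, 36, 36, 49, 49, 64, 81, 100, 121, 169, 225, 289, 324, 361, 400, 400, 529, 576]

[0,18] |-20|<=|24| out[18]=576 → r--
[0,17] |-20|<=|23| out[17]=529 → r--
[0,16] |-20|<=|20| out[16]=400 → r--
[0,15] |-20|>|19| out[15]=400 → l++
[1,15] |-13|<=|19| out[14]=361 → r--
[1,14] |-13|<=|18| out[13]=324 → r--
[1,13] |-13|<=|17| out[12]=289 → r--
[1,12] |-13|<=|15| out[11]=225 → r--
[1,11] |-13|>|9| out[10]=169 → l++
[2,11] |-11|>|9| out[9]=121 → l++
[3,11] |-10|>|9| out[8]=100 → l++
[4,11] |-7|<=|9| out[7]=81 → r--
[4,10] |-7|<=|8| out[6]=64 → r--
[4,9] |-7|<=|7| out[5]=49 → r--
[4,8] |-7|>|6| out[4]=49 → l++
[5,8] |-6|<=|6| out[3]=36 → r--
[5,7] |-6|>|1| out[2]=36 → l++
[6,7] |-3|>|1| out[1]=9 → l++
[7,7] |1|<=|1| out[0]=1 → r--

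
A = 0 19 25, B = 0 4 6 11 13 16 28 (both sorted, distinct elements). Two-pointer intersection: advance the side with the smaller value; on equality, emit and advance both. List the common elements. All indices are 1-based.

i=1 j=1: 0==0 emit, i++,j++
i=2 j=2: 19>4, j++
i=2 j=3: 19>6, j++
i=2 j=4: 19>11, j++
i=2 j=5: 19>13, j++
i=2 j=6: 19>16, j++
i=2 j=7: 19<28, i++
i=3 j=7: 25<28, i++

intersection = [0]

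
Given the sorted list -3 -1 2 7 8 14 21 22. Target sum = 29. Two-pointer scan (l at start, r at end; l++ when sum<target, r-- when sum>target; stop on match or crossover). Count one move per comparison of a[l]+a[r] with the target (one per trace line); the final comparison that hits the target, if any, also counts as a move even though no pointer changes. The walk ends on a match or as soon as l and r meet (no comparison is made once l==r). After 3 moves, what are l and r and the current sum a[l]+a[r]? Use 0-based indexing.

l=3, r=7, sum=29

[0,7] -3+22=19 <29 → l++
[1,7] -1+22=21 <29 → l++
[2,7] 2+22=24 <29 → l++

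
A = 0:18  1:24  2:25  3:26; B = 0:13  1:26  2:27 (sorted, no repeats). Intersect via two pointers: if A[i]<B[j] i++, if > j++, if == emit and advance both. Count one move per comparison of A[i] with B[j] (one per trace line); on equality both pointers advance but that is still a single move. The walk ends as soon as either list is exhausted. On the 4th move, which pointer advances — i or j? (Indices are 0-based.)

[i=0,j=0] 18>13 → j++
[i=0,j=1] 18<26 → i++
[i=1,j=1] 24<26 → i++
[i=2,j=1] 25<26 → i++

i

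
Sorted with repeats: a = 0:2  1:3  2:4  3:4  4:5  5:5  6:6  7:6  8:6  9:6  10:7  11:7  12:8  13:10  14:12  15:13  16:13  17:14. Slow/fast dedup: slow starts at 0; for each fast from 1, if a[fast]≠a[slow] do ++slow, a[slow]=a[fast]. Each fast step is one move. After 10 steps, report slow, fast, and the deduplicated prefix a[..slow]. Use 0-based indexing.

slow=5, fast=11, prefix=[2, 3, 4, 5, 6, 7]

(s=0,f=1) a[fast]=3≠a[slow]=2 write a[1]=3 → slow++,fast++
(s=1,f=2) a[fast]=4≠a[slow]=3 write a[2]=4 → slow++,fast++
(s=2,f=3) a[fast]=4=a[slow] dup → fast++
(s=2,f=4) a[fast]=5≠a[slow]=4 write a[3]=5 → slow++,fast++
(s=3,f=5) a[fast]=5=a[slow] dup → fast++
(s=3,f=6) a[fast]=6≠a[slow]=5 write a[4]=6 → slow++,fast++
(s=4,f=7) a[fast]=6=a[slow] dup → fast++
(s=4,f=8) a[fast]=6=a[slow] dup → fast++
(s=4,f=9) a[fast]=6=a[slow] dup → fast++
(s=4,f=10) a[fast]=7≠a[slow]=6 write a[5]=7 → slow++,fast++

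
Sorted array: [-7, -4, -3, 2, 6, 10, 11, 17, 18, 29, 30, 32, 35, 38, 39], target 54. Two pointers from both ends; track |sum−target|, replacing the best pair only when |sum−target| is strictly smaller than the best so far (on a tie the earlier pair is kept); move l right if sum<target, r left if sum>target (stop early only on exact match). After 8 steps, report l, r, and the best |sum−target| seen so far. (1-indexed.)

l=8, r=14, best |Δ|=2

l=1 r=15: -7+39=32 d=22 *, l++
l=2 r=15: -4+39=35 d=19 *, l++
l=3 r=15: -3+39=36 d=18 *, l++
l=4 r=15: 2+39=41 d=13 *, l++
l=5 r=15: 6+39=45 d=9 *, l++
l=6 r=15: 10+39=49 d=5 *, l++
l=7 r=15: 11+39=50 d=4 *, l++
l=8 r=15: 17+39=56 d=2 *, r--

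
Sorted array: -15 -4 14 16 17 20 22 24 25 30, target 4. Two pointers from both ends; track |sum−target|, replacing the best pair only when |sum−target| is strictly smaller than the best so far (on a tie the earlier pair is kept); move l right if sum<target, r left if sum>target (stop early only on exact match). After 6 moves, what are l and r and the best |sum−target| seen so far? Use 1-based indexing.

[1,10] -15+30=15 d=11 * → r--
[1,9] -15+25=10 d=6 * → r--
[1,8] -15+24=9 d=5 * → r--
[1,7] -15+22=7 d=3 * → r--
[1,6] -15+20=5 d=1 * → r--
[1,5] -15+17=2 d=2 → l++

l=2, r=5, best |Δ|=1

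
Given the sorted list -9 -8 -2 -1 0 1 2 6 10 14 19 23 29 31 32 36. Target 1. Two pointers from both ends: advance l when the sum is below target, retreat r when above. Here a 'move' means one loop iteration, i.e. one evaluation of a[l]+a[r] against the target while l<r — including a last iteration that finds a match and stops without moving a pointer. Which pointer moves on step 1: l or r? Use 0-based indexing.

l=0 r=15: -9+36=27 >1, r--

r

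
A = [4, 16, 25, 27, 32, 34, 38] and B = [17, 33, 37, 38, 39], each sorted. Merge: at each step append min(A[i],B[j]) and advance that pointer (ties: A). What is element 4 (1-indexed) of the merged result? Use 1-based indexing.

[i=1,j=1] A[i]=4<=B[j]=17 take 4 → i++
[i=2,j=1] A[i]=16<=B[j]=17 take 16 → i++
[i=3,j=1] A[i]=25>B[j]=17 take 17 → j++
[i=3,j=2] A[i]=25<=B[j]=33 take 25 → i++
[i=4,j=2] A[i]=27<=B[j]=33 take 27 → i++
[i=5,j=2] A[i]=32<=B[j]=33 take 32 → i++
[i=6,j=2] A[i]=34>B[j]=33 take 33 → j++
[i=6,j=3] A[i]=34<=B[j]=37 take 34 → i++
[i=7,j=3] A[i]=38>B[j]=37 take 37 → j++
[i=7,j=4] A[i]=38<=B[j]=38 take 38 → i++
[i=8,j=4] A done, take B[j]=38 → j++
[i=8,j=5] A done, take B[j]=39 → j++

merged[4] = 25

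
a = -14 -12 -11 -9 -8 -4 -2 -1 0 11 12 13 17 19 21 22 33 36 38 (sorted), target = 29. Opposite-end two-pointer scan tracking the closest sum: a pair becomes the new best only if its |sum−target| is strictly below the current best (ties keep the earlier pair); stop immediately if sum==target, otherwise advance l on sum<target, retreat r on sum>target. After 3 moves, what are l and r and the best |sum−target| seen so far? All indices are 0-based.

l=3, r=18, best |Δ|=2

[0,18] -14+38=24 d=5 * → l++
[1,18] -12+38=26 d=3 * → l++
[2,18] -11+38=27 d=2 * → l++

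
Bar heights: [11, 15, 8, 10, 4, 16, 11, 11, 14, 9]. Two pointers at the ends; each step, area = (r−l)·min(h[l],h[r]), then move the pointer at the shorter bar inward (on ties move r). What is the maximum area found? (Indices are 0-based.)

[0,9] min(11,9)*9=81 best=81 * → r--
[0,8] min(11,14)*8=88 best=88 * → l++
[1,8] min(15,14)*7=98 best=98 * → r--
[1,7] min(15,11)*6=66 best=98 → r--
[1,6] min(15,11)*5=55 best=98 → r--
[1,5] min(15,16)*4=60 best=98 → l++
[2,5] min(8,16)*3=24 best=98 → l++
[3,5] min(10,16)*2=20 best=98 → l++
[4,5] min(4,16)*1=4 best=98 → l++

max area = 98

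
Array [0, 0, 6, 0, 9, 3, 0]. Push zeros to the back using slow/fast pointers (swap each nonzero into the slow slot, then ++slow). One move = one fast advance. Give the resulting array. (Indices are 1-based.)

slow=1 fast=1: a[fast]=0, fast++
slow=1 fast=2: a[fast]=0, fast++
slow=1 fast=3: a[fast]=6≠0 swap→a[1]=6, slow++,fast++
slow=2 fast=4: a[fast]=0, fast++
slow=2 fast=5: a[fast]=9≠0 swap→a[2]=9, slow++,fast++
slow=3 fast=6: a[fast]=3≠0 swap→a[3]=3, slow++,fast++
slow=4 fast=7: a[fast]=0, fast++

[6, 9, 3, 0, 0, 0, 0]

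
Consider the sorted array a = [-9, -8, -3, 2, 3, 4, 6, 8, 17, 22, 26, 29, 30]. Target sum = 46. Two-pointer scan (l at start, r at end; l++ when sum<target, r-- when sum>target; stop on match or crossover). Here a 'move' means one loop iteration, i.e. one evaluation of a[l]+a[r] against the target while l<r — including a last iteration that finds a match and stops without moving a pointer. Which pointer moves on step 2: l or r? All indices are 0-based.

l=0 r=12: -9+30=21 <46, l++
l=1 r=12: -8+30=22 <46, l++

l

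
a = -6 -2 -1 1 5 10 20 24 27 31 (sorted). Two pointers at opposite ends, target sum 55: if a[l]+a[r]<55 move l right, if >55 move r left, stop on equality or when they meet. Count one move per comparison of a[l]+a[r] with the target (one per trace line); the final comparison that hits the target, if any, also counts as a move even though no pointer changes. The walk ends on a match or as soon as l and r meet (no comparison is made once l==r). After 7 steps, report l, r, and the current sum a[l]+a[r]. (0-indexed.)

l=0 r=9: -6+31=25 <55, l++
l=1 r=9: -2+31=29 <55, l++
l=2 r=9: -1+31=30 <55, l++
l=3 r=9: 1+31=32 <55, l++
l=4 r=9: 5+31=36 <55, l++
l=5 r=9: 10+31=41 <55, l++
l=6 r=9: 20+31=51 <55, l++

l=7, r=9, sum=55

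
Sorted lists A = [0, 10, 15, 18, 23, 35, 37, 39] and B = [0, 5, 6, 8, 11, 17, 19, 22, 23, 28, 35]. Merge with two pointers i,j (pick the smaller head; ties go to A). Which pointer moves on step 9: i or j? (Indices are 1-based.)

j

[i=1,j=1] A[i]=0<=B[j]=0 take 0 → i++
[i=2,j=1] A[i]=10>B[j]=0 take 0 → j++
[i=2,j=2] A[i]=10>B[j]=5 take 5 → j++
[i=2,j=3] A[i]=10>B[j]=6 take 6 → j++
[i=2,j=4] A[i]=10>B[j]=8 take 8 → j++
[i=2,j=5] A[i]=10<=B[j]=11 take 10 → i++
[i=3,j=5] A[i]=15>B[j]=11 take 11 → j++
[i=3,j=6] A[i]=15<=B[j]=17 take 15 → i++
[i=4,j=6] A[i]=18>B[j]=17 take 17 → j++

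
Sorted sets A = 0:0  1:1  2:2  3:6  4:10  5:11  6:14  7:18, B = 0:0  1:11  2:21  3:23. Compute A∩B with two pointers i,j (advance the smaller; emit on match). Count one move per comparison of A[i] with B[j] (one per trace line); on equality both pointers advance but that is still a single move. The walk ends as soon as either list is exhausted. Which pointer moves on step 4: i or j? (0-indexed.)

i

[i=0,j=0] 0==0 emit → i++,j++
[i=1,j=1] 1<11 → i++
[i=2,j=1] 2<11 → i++
[i=3,j=1] 6<11 → i++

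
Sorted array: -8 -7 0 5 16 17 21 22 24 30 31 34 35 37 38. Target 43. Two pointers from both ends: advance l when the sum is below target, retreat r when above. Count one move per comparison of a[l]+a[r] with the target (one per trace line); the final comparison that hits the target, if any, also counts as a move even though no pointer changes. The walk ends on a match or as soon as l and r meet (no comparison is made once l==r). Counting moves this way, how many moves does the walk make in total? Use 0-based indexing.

4 moves

[0,14] -8+38=30 <43 → l++
[1,14] -7+38=31 <43 → l++
[2,14] 0+38=38 <43 → l++
[3,14] 5+38=43 → found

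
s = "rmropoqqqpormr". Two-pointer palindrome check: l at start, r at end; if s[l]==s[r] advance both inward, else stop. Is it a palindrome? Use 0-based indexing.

not a palindrome (mismatch at 5,8)

[0,13] 'r'=='r' → l++,r--
[1,12] 'm'=='m' → l++,r--
[2,11] 'r'=='r' → l++,r--
[3,10] 'o'=='o' → l++,r--
[4,9] 'p'=='p' → l++,r--
[5,8] 'o'!='q' → stop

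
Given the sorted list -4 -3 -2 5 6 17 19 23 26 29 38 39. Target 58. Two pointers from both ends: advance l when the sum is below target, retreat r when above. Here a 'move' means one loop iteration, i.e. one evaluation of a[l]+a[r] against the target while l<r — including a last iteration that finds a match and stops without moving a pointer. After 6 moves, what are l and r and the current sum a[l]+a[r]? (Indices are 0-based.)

[0,11] -4+39=35 <58 → l++
[1,11] -3+39=36 <58 → l++
[2,11] -2+39=37 <58 → l++
[3,11] 5+39=44 <58 → l++
[4,11] 6+39=45 <58 → l++
[5,11] 17+39=56 <58 → l++

l=6, r=11, sum=58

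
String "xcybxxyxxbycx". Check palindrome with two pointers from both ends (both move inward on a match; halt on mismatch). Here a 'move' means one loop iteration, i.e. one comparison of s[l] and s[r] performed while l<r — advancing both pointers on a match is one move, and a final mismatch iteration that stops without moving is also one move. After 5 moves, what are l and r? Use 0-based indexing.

l=0 r=12: 'x'=='x', l++,r--
l=1 r=11: 'c'=='c', l++,r--
l=2 r=10: 'y'=='y', l++,r--
l=3 r=9: 'b'=='b', l++,r--
l=4 r=8: 'x'=='x', l++,r--

l=5, r=7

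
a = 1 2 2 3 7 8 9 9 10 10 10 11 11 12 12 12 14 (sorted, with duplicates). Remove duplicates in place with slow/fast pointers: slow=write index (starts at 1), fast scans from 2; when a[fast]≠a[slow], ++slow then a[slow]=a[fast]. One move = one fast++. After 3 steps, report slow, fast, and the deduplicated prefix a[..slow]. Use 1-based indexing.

(s=1,f=2) a[fast]=2≠a[slow]=1 write a[2]=2 → slow++,fast++
(s=2,f=3) a[fast]=2=a[slow] dup → fast++
(s=2,f=4) a[fast]=3≠a[slow]=2 write a[3]=3 → slow++,fast++

slow=3, fast=5, prefix=[1, 2, 3]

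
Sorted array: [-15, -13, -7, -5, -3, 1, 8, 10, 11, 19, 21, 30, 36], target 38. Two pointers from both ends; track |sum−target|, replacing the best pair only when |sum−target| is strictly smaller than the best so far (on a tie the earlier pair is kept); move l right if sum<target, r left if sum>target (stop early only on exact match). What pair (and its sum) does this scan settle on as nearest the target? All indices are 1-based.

[1,13] -15+36=21 d=17 * → l++
[2,13] -13+36=23 d=15 * → l++
[3,13] -7+36=29 d=9 * → l++
[4,13] -5+36=31 d=7 * → l++
[5,13] -3+36=33 d=5 * → l++
[6,13] 1+36=37 d=1 * → l++
[7,13] 8+36=44 d=6 → r--
[7,12] 8+30=38 d=0 * → stop

pair (8, 30) with sum 38 (|Δ|=0)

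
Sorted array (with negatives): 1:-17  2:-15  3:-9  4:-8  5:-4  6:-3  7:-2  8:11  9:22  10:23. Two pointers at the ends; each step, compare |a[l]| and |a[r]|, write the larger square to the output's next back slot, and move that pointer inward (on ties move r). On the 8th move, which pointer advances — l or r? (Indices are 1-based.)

l=1 r=10: |-17|<=|23| out[10]=529, r--
l=1 r=9: |-17|<=|22| out[9]=484, r--
l=1 r=8: |-17|>|11| out[8]=289, l++
l=2 r=8: |-15|>|11| out[7]=225, l++
l=3 r=8: |-9|<=|11| out[6]=121, r--
l=3 r=7: |-9|>|-2| out[5]=81, l++
l=4 r=7: |-8|>|-2| out[4]=64, l++
l=5 r=7: |-4|>|-2| out[3]=16, l++

l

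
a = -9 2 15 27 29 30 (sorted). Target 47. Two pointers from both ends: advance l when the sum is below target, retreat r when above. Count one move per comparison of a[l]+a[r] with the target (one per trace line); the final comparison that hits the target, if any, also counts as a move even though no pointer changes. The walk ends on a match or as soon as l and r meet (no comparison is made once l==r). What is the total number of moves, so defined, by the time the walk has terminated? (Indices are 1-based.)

5 moves

l=1 r=6: -9+30=21 <47, l++
l=2 r=6: 2+30=32 <47, l++
l=3 r=6: 15+30=45 <47, l++
l=4 r=6: 27+30=57 >47, r--
l=4 r=5: 27+29=56 >47, r--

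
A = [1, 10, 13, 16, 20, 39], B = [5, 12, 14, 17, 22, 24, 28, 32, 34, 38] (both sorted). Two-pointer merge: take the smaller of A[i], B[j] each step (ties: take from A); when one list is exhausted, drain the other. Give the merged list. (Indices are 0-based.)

[1, 5, 10, 12, 13, 14, 16, 17, 20, 22, 24, 28, 32, 34, 38, 39]

[i=0,j=0] A[i]=1<=B[j]=5 take 1 → i++
[i=1,j=0] A[i]=10>B[j]=5 take 5 → j++
[i=1,j=1] A[i]=10<=B[j]=12 take 10 → i++
[i=2,j=1] A[i]=13>B[j]=12 take 12 → j++
[i=2,j=2] A[i]=13<=B[j]=14 take 13 → i++
[i=3,j=2] A[i]=16>B[j]=14 take 14 → j++
[i=3,j=3] A[i]=16<=B[j]=17 take 16 → i++
[i=4,j=3] A[i]=20>B[j]=17 take 17 → j++
[i=4,j=4] A[i]=20<=B[j]=22 take 20 → i++
[i=5,j=4] A[i]=39>B[j]=22 take 22 → j++
[i=5,j=5] A[i]=39>B[j]=24 take 24 → j++
[i=5,j=6] A[i]=39>B[j]=28 take 28 → j++
[i=5,j=7] A[i]=39>B[j]=32 take 32 → j++
[i=5,j=8] A[i]=39>B[j]=34 take 34 → j++
[i=5,j=9] A[i]=39>B[j]=38 take 38 → j++
[i=5,j=10] B done, take A[i]=39 → i++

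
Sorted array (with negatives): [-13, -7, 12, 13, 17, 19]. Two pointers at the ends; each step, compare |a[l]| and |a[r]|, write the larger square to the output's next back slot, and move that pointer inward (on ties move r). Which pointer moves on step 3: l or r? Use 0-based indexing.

l=0 r=5: |-13|<=|19| out[5]=361, r--
l=0 r=4: |-13|<=|17| out[4]=289, r--
l=0 r=3: |-13|<=|13| out[3]=169, r--

r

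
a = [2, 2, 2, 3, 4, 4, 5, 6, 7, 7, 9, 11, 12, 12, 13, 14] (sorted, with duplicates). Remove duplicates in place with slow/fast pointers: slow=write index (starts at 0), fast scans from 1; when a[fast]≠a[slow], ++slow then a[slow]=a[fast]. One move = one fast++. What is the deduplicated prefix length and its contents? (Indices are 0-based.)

length 11; prefix = [2, 3, 4, 5, 6, 7, 9, 11, 12, 13, 14]

slow=0 fast=1: a[fast]=2=a[slow] dup, fast++
slow=0 fast=2: a[fast]=2=a[slow] dup, fast++
slow=0 fast=3: a[fast]=3≠a[slow]=2 write a[1]=3, slow++,fast++
slow=1 fast=4: a[fast]=4≠a[slow]=3 write a[2]=4, slow++,fast++
slow=2 fast=5: a[fast]=4=a[slow] dup, fast++
slow=2 fast=6: a[fast]=5≠a[slow]=4 write a[3]=5, slow++,fast++
slow=3 fast=7: a[fast]=6≠a[slow]=5 write a[4]=6, slow++,fast++
slow=4 fast=8: a[fast]=7≠a[slow]=6 write a[5]=7, slow++,fast++
slow=5 fast=9: a[fast]=7=a[slow] dup, fast++
slow=5 fast=10: a[fast]=9≠a[slow]=7 write a[6]=9, slow++,fast++
slow=6 fast=11: a[fast]=11≠a[slow]=9 write a[7]=11, slow++,fast++
slow=7 fast=12: a[fast]=12≠a[slow]=11 write a[8]=12, slow++,fast++
slow=8 fast=13: a[fast]=12=a[slow] dup, fast++
slow=8 fast=14: a[fast]=13≠a[slow]=12 write a[9]=13, slow++,fast++
slow=9 fast=15: a[fast]=14≠a[slow]=13 write a[10]=14, slow++,fast++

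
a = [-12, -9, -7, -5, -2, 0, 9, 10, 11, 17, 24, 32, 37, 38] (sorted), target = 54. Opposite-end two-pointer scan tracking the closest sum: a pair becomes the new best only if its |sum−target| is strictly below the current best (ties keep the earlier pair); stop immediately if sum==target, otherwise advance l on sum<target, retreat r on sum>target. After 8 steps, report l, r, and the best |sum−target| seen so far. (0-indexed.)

l=8, r=13, best |Δ|=6

[0,13] -12+38=26 d=28 * → l++
[1,13] -9+38=29 d=25 * → l++
[2,13] -7+38=31 d=23 * → l++
[3,13] -5+38=33 d=21 * → l++
[4,13] -2+38=36 d=18 * → l++
[5,13] 0+38=38 d=16 * → l++
[6,13] 9+38=47 d=7 * → l++
[7,13] 10+38=48 d=6 * → l++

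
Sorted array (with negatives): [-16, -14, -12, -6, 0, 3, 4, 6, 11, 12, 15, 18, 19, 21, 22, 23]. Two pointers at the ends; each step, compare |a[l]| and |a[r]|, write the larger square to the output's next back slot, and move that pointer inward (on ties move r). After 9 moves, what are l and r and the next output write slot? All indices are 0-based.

[0,15] |-16|<=|23| out[15]=529 → r--
[0,14] |-16|<=|22| out[14]=484 → r--
[0,13] |-16|<=|21| out[13]=441 → r--
[0,12] |-16|<=|19| out[12]=361 → r--
[0,11] |-16|<=|18| out[11]=324 → r--
[0,10] |-16|>|15| out[10]=256 → l++
[1,10] |-14|<=|15| out[9]=225 → r--
[1,9] |-14|>|12| out[8]=196 → l++
[2,9] |-12|<=|12| out[7]=144 → r--

l=2, r=8, next write slot=6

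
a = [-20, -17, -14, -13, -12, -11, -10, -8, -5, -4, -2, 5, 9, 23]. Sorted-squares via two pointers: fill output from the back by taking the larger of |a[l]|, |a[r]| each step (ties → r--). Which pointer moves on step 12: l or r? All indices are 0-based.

[0,13] |-20|<=|23| out[13]=529 → r--
[0,12] |-20|>|9| out[12]=400 → l++
[1,12] |-17|>|9| out[11]=289 → l++
[2,12] |-14|>|9| out[10]=196 → l++
[3,12] |-13|>|9| out[9]=169 → l++
[4,12] |-12|>|9| out[8]=144 → l++
[5,12] |-11|>|9| out[7]=121 → l++
[6,12] |-10|>|9| out[6]=100 → l++
[7,12] |-8|<=|9| out[5]=81 → r--
[7,11] |-8|>|5| out[4]=64 → l++
[8,11] |-5|<=|5| out[3]=25 → r--
[8,10] |-5|>|-2| out[2]=25 → l++

l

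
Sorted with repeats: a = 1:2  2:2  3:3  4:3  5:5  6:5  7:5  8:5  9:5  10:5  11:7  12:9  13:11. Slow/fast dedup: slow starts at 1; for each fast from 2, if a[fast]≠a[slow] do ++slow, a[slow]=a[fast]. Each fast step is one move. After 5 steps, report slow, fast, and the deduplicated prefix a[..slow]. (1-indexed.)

slow=3, fast=7, prefix=[2, 3, 5]

(s=1,f=2) a[fast]=2=a[slow] dup → fast++
(s=1,f=3) a[fast]=3≠a[slow]=2 write a[2]=3 → slow++,fast++
(s=2,f=4) a[fast]=3=a[slow] dup → fast++
(s=2,f=5) a[fast]=5≠a[slow]=3 write a[3]=5 → slow++,fast++
(s=3,f=6) a[fast]=5=a[slow] dup → fast++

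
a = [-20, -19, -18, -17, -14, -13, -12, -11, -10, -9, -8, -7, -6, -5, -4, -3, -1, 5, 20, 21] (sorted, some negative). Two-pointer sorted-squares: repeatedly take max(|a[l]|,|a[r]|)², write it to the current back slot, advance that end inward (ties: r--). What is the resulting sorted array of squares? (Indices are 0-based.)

[1, 9, 16, 25, 25, 36, 49, 64, 81, 100, 121, 144, 169, 196, 289, 324, 361, 400, 400, 441]

[0,19] |-20|<=|21| out[19]=441 → r--
[0,18] |-20|<=|20| out[18]=400 → r--
[0,17] |-20|>|5| out[17]=400 → l++
[1,17] |-19|>|5| out[16]=361 → l++
[2,17] |-18|>|5| out[15]=324 → l++
[3,17] |-17|>|5| out[14]=289 → l++
[4,17] |-14|>|5| out[13]=196 → l++
[5,17] |-13|>|5| out[12]=169 → l++
[6,17] |-12|>|5| out[11]=144 → l++
[7,17] |-11|>|5| out[10]=121 → l++
[8,17] |-10|>|5| out[9]=100 → l++
[9,17] |-9|>|5| out[8]=81 → l++
[10,17] |-8|>|5| out[7]=64 → l++
[11,17] |-7|>|5| out[6]=49 → l++
[12,17] |-6|>|5| out[5]=36 → l++
[13,17] |-5|<=|5| out[4]=25 → r--
[13,16] |-5|>|-1| out[3]=25 → l++
[14,16] |-4|>|-1| out[2]=16 → l++
[15,16] |-3|>|-1| out[1]=9 → l++
[16,16] |-1|<=|-1| out[0]=1 → r--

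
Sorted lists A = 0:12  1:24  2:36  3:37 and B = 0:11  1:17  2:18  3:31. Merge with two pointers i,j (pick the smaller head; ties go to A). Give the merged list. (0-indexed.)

[11, 12, 17, 18, 24, 31, 36, 37]

[i=0,j=0] A[i]=12>B[j]=11 take 11 → j++
[i=0,j=1] A[i]=12<=B[j]=17 take 12 → i++
[i=1,j=1] A[i]=24>B[j]=17 take 17 → j++
[i=1,j=2] A[i]=24>B[j]=18 take 18 → j++
[i=1,j=3] A[i]=24<=B[j]=31 take 24 → i++
[i=2,j=3] A[i]=36>B[j]=31 take 31 → j++
[i=2,j=4] B done, take A[i]=36 → i++
[i=3,j=4] B done, take A[i]=37 → i++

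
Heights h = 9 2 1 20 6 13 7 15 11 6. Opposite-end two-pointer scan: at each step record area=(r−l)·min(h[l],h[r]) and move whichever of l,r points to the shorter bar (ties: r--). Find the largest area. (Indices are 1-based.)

[1,10] min(9,6)*9=54 best=54 * → r--
[1,9] min(9,11)*8=72 best=72 * → l++
[2,9] min(2,11)*7=14 best=72 → l++
[3,9] min(1,11)*6=6 best=72 → l++
[4,9] min(20,11)*5=55 best=72 → r--
[4,8] min(20,15)*4=60 best=72 → r--
[4,7] min(20,7)*3=21 best=72 → r--
[4,6] min(20,13)*2=26 best=72 → r--
[4,5] min(20,6)*1=6 best=72 → r--

max area = 72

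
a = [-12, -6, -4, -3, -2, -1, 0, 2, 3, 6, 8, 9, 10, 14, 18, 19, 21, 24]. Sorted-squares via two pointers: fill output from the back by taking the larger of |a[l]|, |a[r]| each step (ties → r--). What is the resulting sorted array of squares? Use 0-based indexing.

[0, 1, 4, 4, 9, 9, 16, 36, 36, 64, 81, 100, 144, 196, 324, 361, 441, 576]

l=0 r=17: |-12|<=|24| out[17]=576, r--
l=0 r=16: |-12|<=|21| out[16]=441, r--
l=0 r=15: |-12|<=|19| out[15]=361, r--
l=0 r=14: |-12|<=|18| out[14]=324, r--
l=0 r=13: |-12|<=|14| out[13]=196, r--
l=0 r=12: |-12|>|10| out[12]=144, l++
l=1 r=12: |-6|<=|10| out[11]=100, r--
l=1 r=11: |-6|<=|9| out[10]=81, r--
l=1 r=10: |-6|<=|8| out[9]=64, r--
l=1 r=9: |-6|<=|6| out[8]=36, r--
l=1 r=8: |-6|>|3| out[7]=36, l++
l=2 r=8: |-4|>|3| out[6]=16, l++
l=3 r=8: |-3|<=|3| out[5]=9, r--
l=3 r=7: |-3|>|2| out[4]=9, l++
l=4 r=7: |-2|<=|2| out[3]=4, r--
l=4 r=6: |-2|>|0| out[2]=4, l++
l=5 r=6: |-1|>|0| out[1]=1, l++
l=6 r=6: |0|<=|0| out[0]=0, r--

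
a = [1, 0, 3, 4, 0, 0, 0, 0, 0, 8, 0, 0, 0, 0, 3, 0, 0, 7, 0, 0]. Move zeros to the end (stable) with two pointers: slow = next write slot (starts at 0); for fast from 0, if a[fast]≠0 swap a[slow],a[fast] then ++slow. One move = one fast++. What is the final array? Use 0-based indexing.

(s=0,f=0) a[fast]=1≠0 swap→a[0]=1 → slow++,fast++
(s=1,f=1) a[fast]=0 → fast++
(s=1,f=2) a[fast]=3≠0 swap→a[1]=3 → slow++,fast++
(s=2,f=3) a[fast]=4≠0 swap→a[2]=4 → slow++,fast++
(s=3,f=4) a[fast]=0 → fast++
(s=3,f=5) a[fast]=0 → fast++
(s=3,f=6) a[fast]=0 → fast++
(s=3,f=7) a[fast]=0 → fast++
(s=3,f=8) a[fast]=0 → fast++
(s=3,f=9) a[fast]=8≠0 swap→a[3]=8 → slow++,fast++
(s=4,f=10) a[fast]=0 → fast++
(s=4,f=11) a[fast]=0 → fast++
(s=4,f=12) a[fast]=0 → fast++
(s=4,f=13) a[fast]=0 → fast++
(s=4,f=14) a[fast]=3≠0 swap→a[4]=3 → slow++,fast++
(s=5,f=15) a[fast]=0 → fast++
(s=5,f=16) a[fast]=0 → fast++
(s=5,f=17) a[fast]=7≠0 swap→a[5]=7 → slow++,fast++
(s=6,f=18) a[fast]=0 → fast++
(s=6,f=19) a[fast]=0 → fast++

[1, 3, 4, 8, 3, 7, 0, 0, 0, 0, 0, 0, 0, 0, 0, 0, 0, 0, 0, 0]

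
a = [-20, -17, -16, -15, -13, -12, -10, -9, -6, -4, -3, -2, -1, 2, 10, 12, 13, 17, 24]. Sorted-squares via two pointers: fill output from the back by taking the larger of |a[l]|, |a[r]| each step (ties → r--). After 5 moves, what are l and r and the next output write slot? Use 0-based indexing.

l=0 r=18: |-20|<=|24| out[18]=576, r--
l=0 r=17: |-20|>|17| out[17]=400, l++
l=1 r=17: |-17|<=|17| out[16]=289, r--
l=1 r=16: |-17|>|13| out[15]=289, l++
l=2 r=16: |-16|>|13| out[14]=256, l++

l=3, r=16, next write slot=13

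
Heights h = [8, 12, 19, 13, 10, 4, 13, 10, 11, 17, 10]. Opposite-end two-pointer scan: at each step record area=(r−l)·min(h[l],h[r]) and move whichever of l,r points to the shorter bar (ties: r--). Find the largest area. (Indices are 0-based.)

max area = 119

l=0 r=10: min(8,10)*10=80 best=80 *, l++
l=1 r=10: min(12,10)*9=90 best=90 *, r--
l=1 r=9: min(12,17)*8=96 best=96 *, l++
l=2 r=9: min(19,17)*7=119 best=119 *, r--
l=2 r=8: min(19,11)*6=66 best=119, r--
l=2 r=7: min(19,10)*5=50 best=119, r--
l=2 r=6: min(19,13)*4=52 best=119, r--
l=2 r=5: min(19,4)*3=12 best=119, r--
l=2 r=4: min(19,10)*2=20 best=119, r--
l=2 r=3: min(19,13)*1=13 best=119, r--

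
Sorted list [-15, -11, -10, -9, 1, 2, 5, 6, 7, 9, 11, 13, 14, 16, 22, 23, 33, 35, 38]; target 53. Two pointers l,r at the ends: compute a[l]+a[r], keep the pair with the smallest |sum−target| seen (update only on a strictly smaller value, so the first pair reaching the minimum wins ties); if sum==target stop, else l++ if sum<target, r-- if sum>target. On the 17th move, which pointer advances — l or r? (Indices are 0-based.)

l=0 r=18: -15+38=23 d=30 *, l++
l=1 r=18: -11+38=27 d=26 *, l++
l=2 r=18: -10+38=28 d=25 *, l++
l=3 r=18: -9+38=29 d=24 *, l++
l=4 r=18: 1+38=39 d=14 *, l++
l=5 r=18: 2+38=40 d=13 *, l++
l=6 r=18: 5+38=43 d=10 *, l++
l=7 r=18: 6+38=44 d=9 *, l++
l=8 r=18: 7+38=45 d=8 *, l++
l=9 r=18: 9+38=47 d=6 *, l++
l=10 r=18: 11+38=49 d=4 *, l++
l=11 r=18: 13+38=51 d=2 *, l++
l=12 r=18: 14+38=52 d=1 *, l++
l=13 r=18: 16+38=54 d=1, r--
l=13 r=17: 16+35=51 d=2, l++
l=14 r=17: 22+35=57 d=4, r--
l=14 r=16: 22+33=55 d=2, r--

r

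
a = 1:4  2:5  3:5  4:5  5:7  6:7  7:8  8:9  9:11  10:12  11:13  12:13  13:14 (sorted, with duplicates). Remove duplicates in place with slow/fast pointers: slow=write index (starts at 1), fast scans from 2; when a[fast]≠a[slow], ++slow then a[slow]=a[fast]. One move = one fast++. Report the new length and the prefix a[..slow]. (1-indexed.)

length 9; prefix = [4, 5, 7, 8, 9, 11, 12, 13, 14]

(s=1,f=2) a[fast]=5≠a[slow]=4 write a[2]=5 → slow++,fast++
(s=2,f=3) a[fast]=5=a[slow] dup → fast++
(s=2,f=4) a[fast]=5=a[slow] dup → fast++
(s=2,f=5) a[fast]=7≠a[slow]=5 write a[3]=7 → slow++,fast++
(s=3,f=6) a[fast]=7=a[slow] dup → fast++
(s=3,f=7) a[fast]=8≠a[slow]=7 write a[4]=8 → slow++,fast++
(s=4,f=8) a[fast]=9≠a[slow]=8 write a[5]=9 → slow++,fast++
(s=5,f=9) a[fast]=11≠a[slow]=9 write a[6]=11 → slow++,fast++
(s=6,f=10) a[fast]=12≠a[slow]=11 write a[7]=12 → slow++,fast++
(s=7,f=11) a[fast]=13≠a[slow]=12 write a[8]=13 → slow++,fast++
(s=8,f=12) a[fast]=13=a[slow] dup → fast++
(s=8,f=13) a[fast]=14≠a[slow]=13 write a[9]=14 → slow++,fast++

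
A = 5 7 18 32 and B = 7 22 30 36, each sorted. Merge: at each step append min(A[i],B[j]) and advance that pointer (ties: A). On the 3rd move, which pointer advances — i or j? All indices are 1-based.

j

i=1 j=1: A[i]=5<=B[j]=7 take 5, i++
i=2 j=1: A[i]=7<=B[j]=7 take 7, i++
i=3 j=1: A[i]=18>B[j]=7 take 7, j++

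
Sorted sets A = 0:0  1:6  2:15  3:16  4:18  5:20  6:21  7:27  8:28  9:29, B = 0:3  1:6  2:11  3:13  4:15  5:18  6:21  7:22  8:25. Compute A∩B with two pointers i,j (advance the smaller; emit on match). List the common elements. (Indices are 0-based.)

intersection = [6, 15, 18, 21]

i=0 j=0: 0<3, i++
i=1 j=0: 6>3, j++
i=1 j=1: 6==6 emit, i++,j++
i=2 j=2: 15>11, j++
i=2 j=3: 15>13, j++
i=2 j=4: 15==15 emit, i++,j++
i=3 j=5: 16<18, i++
i=4 j=5: 18==18 emit, i++,j++
i=5 j=6: 20<21, i++
i=6 j=6: 21==21 emit, i++,j++
i=7 j=7: 27>22, j++
i=7 j=8: 27>25, j++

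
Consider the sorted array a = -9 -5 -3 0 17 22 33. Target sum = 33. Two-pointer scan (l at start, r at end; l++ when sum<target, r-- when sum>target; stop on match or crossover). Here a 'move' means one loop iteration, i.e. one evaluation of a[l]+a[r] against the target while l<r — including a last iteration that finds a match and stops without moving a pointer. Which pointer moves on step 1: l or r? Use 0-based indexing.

l

[0,6] -9+33=24 <33 → l++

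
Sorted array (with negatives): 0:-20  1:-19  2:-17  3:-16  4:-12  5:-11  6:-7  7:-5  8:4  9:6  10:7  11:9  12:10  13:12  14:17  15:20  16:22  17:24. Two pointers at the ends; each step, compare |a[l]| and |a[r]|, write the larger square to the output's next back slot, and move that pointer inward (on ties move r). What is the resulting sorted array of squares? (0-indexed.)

l=0 r=17: |-20|<=|24| out[17]=576, r--
l=0 r=16: |-20|<=|22| out[16]=484, r--
l=0 r=15: |-20|<=|20| out[15]=400, r--
l=0 r=14: |-20|>|17| out[14]=400, l++
l=1 r=14: |-19|>|17| out[13]=361, l++
l=2 r=14: |-17|<=|17| out[12]=289, r--
l=2 r=13: |-17|>|12| out[11]=289, l++
l=3 r=13: |-16|>|12| out[10]=256, l++
l=4 r=13: |-12|<=|12| out[9]=144, r--
l=4 r=12: |-12|>|10| out[8]=144, l++
l=5 r=12: |-11|>|10| out[7]=121, l++
l=6 r=12: |-7|<=|10| out[6]=100, r--
l=6 r=11: |-7|<=|9| out[5]=81, r--
l=6 r=10: |-7|<=|7| out[4]=49, r--
l=6 r=9: |-7|>|6| out[3]=49, l++
l=7 r=9: |-5|<=|6| out[2]=36, r--
l=7 r=8: |-5|>|4| out[1]=25, l++
l=8 r=8: |4|<=|4| out[0]=16, r--

[16, 25, 36, 49, 49, 81, 100, 121, 144, 144, 256, 289, 289, 361, 400, 400, 484, 576]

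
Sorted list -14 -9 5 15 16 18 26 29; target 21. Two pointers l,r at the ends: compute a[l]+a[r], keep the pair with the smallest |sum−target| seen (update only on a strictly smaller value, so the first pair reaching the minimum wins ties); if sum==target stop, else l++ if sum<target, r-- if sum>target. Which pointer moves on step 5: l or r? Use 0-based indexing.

[0,7] -14+29=15 d=6 * → l++
[1,7] -9+29=20 d=1 * → l++
[2,7] 5+29=34 d=13 → r--
[2,6] 5+26=31 d=10 → r--
[2,5] 5+18=23 d=2 → r--

r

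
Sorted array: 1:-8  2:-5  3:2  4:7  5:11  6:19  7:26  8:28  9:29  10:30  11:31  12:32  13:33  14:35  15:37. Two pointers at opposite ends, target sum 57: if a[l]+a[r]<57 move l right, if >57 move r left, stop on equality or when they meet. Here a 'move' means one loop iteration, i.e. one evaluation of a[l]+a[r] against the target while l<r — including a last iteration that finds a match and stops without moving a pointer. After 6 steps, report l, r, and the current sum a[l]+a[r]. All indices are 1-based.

l=1 r=15: -8+37=29 <57, l++
l=2 r=15: -5+37=32 <57, l++
l=3 r=15: 2+37=39 <57, l++
l=4 r=15: 7+37=44 <57, l++
l=5 r=15: 11+37=48 <57, l++
l=6 r=15: 19+37=56 <57, l++

l=7, r=15, sum=63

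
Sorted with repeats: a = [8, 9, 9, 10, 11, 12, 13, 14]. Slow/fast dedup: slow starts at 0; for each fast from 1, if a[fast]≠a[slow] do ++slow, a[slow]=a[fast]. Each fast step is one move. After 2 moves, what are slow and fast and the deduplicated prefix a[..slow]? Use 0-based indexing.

slow=1, fast=3, prefix=[8, 9]

slow=0 fast=1: a[fast]=9≠a[slow]=8 write a[1]=9, slow++,fast++
slow=1 fast=2: a[fast]=9=a[slow] dup, fast++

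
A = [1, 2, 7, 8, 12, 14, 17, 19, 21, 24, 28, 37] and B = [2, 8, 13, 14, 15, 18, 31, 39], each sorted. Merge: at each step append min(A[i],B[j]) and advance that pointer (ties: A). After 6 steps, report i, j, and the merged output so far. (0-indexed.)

i=0 j=0: A[i]=1<=B[j]=2 take 1, i++
i=1 j=0: A[i]=2<=B[j]=2 take 2, i++
i=2 j=0: A[i]=7>B[j]=2 take 2, j++
i=2 j=1: A[i]=7<=B[j]=8 take 7, i++
i=3 j=1: A[i]=8<=B[j]=8 take 8, i++
i=4 j=1: A[i]=12>B[j]=8 take 8, j++

i=4, j=2, merged so far=[1, 2, 2, 7, 8, 8]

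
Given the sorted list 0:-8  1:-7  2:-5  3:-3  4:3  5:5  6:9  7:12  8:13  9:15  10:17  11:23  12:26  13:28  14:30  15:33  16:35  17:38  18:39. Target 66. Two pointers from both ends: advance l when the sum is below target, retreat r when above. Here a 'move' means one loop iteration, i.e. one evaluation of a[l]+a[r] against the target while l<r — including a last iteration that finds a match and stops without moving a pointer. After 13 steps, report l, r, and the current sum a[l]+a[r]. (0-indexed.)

l=0 r=18: -8+39=31 <66, l++
l=1 r=18: -7+39=32 <66, l++
l=2 r=18: -5+39=34 <66, l++
l=3 r=18: -3+39=36 <66, l++
l=4 r=18: 3+39=42 <66, l++
l=5 r=18: 5+39=44 <66, l++
l=6 r=18: 9+39=48 <66, l++
l=7 r=18: 12+39=51 <66, l++
l=8 r=18: 13+39=52 <66, l++
l=9 r=18: 15+39=54 <66, l++
l=10 r=18: 17+39=56 <66, l++
l=11 r=18: 23+39=62 <66, l++
l=12 r=18: 26+39=65 <66, l++

l=13, r=18, sum=67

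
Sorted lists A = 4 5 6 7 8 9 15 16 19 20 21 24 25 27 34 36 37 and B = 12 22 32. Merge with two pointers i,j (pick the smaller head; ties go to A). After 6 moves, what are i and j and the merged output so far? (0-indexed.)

i=0 j=0: A[i]=4<=B[j]=12 take 4, i++
i=1 j=0: A[i]=5<=B[j]=12 take 5, i++
i=2 j=0: A[i]=6<=B[j]=12 take 6, i++
i=3 j=0: A[i]=7<=B[j]=12 take 7, i++
i=4 j=0: A[i]=8<=B[j]=12 take 8, i++
i=5 j=0: A[i]=9<=B[j]=12 take 9, i++

i=6, j=0, merged so far=[4, 5, 6, 7, 8, 9]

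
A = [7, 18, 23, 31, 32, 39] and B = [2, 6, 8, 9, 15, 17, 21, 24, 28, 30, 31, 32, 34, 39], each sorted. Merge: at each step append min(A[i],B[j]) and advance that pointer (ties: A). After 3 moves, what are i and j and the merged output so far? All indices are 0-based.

i=1, j=2, merged so far=[2, 6, 7]

i=0 j=0: A[i]=7>B[j]=2 take 2, j++
i=0 j=1: A[i]=7>B[j]=6 take 6, j++
i=0 j=2: A[i]=7<=B[j]=8 take 7, i++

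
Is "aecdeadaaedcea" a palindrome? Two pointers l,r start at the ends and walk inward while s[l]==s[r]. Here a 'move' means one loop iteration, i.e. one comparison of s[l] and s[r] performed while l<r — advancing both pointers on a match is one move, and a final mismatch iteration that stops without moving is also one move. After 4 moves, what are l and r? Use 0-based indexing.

[0,13] 'a'=='a' → l++,r--
[1,12] 'e'=='e' → l++,r--
[2,11] 'c'=='c' → l++,r--
[3,10] 'd'=='d' → l++,r--

l=4, r=9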